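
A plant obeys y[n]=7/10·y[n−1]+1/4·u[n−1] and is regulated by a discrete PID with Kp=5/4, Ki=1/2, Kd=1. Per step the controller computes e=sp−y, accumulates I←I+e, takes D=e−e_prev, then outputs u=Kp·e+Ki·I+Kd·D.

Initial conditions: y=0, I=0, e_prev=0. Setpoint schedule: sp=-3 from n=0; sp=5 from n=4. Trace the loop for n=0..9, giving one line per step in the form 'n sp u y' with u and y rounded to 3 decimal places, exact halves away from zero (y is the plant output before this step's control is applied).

0 -3 -8.250 0.000
1 -3 -1.078 -2.063
2 -3 -4.570 -1.713
3 -3 -3.136 -2.342
4 5 18.131 -2.423
5 5 -0.703 2.836
6 5 8.462 1.810
7 5 4.706 3.382
8 5 6.642 3.544
9 5 5.889 4.141

(exact arithmetic carried between steps; '≈' marks a value shown rounded to 6 d.p. or computed from one; I and e_prev carry over from the previous line; the table rounds u and y to 3 d.p., halves away from zero)
n=0: y=0, sp=-3, e=sp−y=-3; I=-3, D=e−e_prev=-3; u=5/4·(-3)+1/2·(-3)+1·(-3)=-8.25; next y=7/10·0+1/4·(-8.25)=-2.0625
n=1: y=-2.0625, sp=-3, e=sp−y=-0.9375; I=-3.9375, D=e−e_prev=2.0625; u=5/4·(-0.9375)+1/2·(-3.9375)+1·2.0625=-1.078125; next y=7/10·(-2.0625)+1/4·(-1.078125)≈-1.713281
n=2: y≈-1.713281, sp=-3, e=sp−y≈-1.286719; I≈-5.224219, D=e−e_prev≈-0.349219; u=5/4·(-1.286719)+1/2·(-5.224219)+1·(-0.349219)≈-4.569727; next y=7/10·(-1.713281)+1/4·(-4.569727)≈-2.341729
n=3: y≈-2.341729, sp=-3, e=sp−y≈-0.658271; I≈-5.882490, D=e−e_prev≈0.628447; u=5/4·(-0.658271)+1/2·(-5.882490)+1·0.628447≈-3.135637; next y=7/10·(-2.341729)+1/4·(-3.135637)≈-2.423119
n=4: y≈-2.423119, sp=5, e=sp−y≈7.423119; I≈1.540629, D=e−e_prev≈8.081391; u=5/4·7.423119+1/2·1.540629+1·8.081391≈18.130604; next y=7/10·(-2.423119)+1/4·18.130604≈2.836468
n=5: y≈2.836468, sp=5, e=sp−y≈2.163532; I≈3.704161, D=e−e_prev≈-5.259587; u=5/4·2.163532+1/2·3.704161+1·(-5.259587)≈-0.703091; next y=7/10·2.836468+1/4·(-0.703091)≈1.809755
n=6: y≈1.809755, sp=5, e=sp−y≈3.190245; I≈6.894407, D=e−e_prev≈1.026713; u=5/4·3.190245+1/2·6.894407+1·1.026713≈8.461723; next y=7/10·1.809755+1/4·8.461723≈3.382259
n=7: y≈3.382259, sp=5, e=sp−y≈1.617741; I≈8.512148, D=e−e_prev≈-1.572504; u=5/4·1.617741+1/2·8.512148+1·(-1.572504)≈4.705746; next y=7/10·3.382259+1/4·4.705746≈3.544018
n=8: y≈3.544018, sp=5, e=sp−y≈1.455982; I≈9.968130, D=e−e_prev≈-0.161759; u=5/4·1.455982+1/2·9.968130+1·(-0.161759)≈6.642284; next y=7/10·3.544018+1/4·6.642284≈4.141383
n=9: y≈4.141383, sp=5, e=sp−y≈0.858617; I≈10.826747, D=e−e_prev≈-0.597366; u=5/4·0.858617+1/2·10.826747+1·(-0.597366)≈5.889278; next y=7/10·4.141383+1/4·5.889278≈4.371288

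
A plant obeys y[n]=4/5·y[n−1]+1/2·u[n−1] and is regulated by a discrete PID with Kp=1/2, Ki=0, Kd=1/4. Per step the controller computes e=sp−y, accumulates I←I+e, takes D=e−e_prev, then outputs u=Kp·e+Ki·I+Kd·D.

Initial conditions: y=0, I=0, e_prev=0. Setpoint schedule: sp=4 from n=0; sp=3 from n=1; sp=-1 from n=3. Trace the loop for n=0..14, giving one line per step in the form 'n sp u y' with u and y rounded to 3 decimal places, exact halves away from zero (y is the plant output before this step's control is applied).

0 4 3.000 0.000
1 3 0.125 1.500
2 3 0.928 1.263
3 -1 -2.290 1.474
4 -1 -0.157 0.034
5 -1 -0.453 -0.051
6 -1 -0.312 -0.267
7 -1 -0.289 -0.370
8 -1 -0.262 -0.441
9 -1 -0.248 -0.484
10 -1 -0.238 -0.511
11 -1 -0.232 -0.527
12 -1 -0.228 -0.538
13 -1 -0.226 -0.545
14 -1 -0.225 -0.549

(exact arithmetic carried between steps; '≈' marks a value shown rounded to 6 d.p. or computed from one; I and e_prev carry over from the previous line; the table rounds u and y to 3 d.p., halves away from zero)
n=0: y=0, sp=4, e=sp−y=4; I=4, D=e−e_prev=4; u=1/2·4+0·4+1/4·4=3; next y=4/5·0+1/2·3=1.5
n=1: y=1.5, sp=3, e=sp−y=1.5; I=5.5, D=e−e_prev=-2.5; u=1/2·1.5+0·5.5+1/4·(-2.5)=0.125; next y=4/5·1.5+1/2·0.125=1.2625
n=2: y=1.2625, sp=3, e=sp−y=1.7375; I=7.2375, D=e−e_prev=0.2375; u=1/2·1.7375+0·7.2375+1/4·0.2375=0.928125; next y=4/5·1.2625+1/2·0.928125≈1.474063
n=3: y≈1.474063, sp=-1, e=sp−y≈-2.474063; I≈4.763438, D=e−e_prev≈-4.211563; u=1/2·(-2.474063)+0·4.763438+1/4·(-4.211563)≈-2.289922; next y=4/5·1.474063+1/2·(-2.289922)≈0.034289
n=4: y≈0.034289, sp=-1, e=sp−y≈-1.034289; I≈3.729148, D=e−e_prev≈1.439773; u=1/2·(-1.034289)+0·3.729148+1/4·1.439773≈-0.157201; next y=4/5·0.034289+1/2·(-0.157201)≈-0.051169
n=5: y≈-0.051169, sp=-1, e=sp−y≈-0.948831; I≈2.780318, D=e−e_prev≈0.085458; u=1/2·(-0.948831)+0·2.780318+1/4·0.085458≈-0.453051; next y=4/5·(-0.051169)+1/2·(-0.453051)≈-0.267461
n=6: y≈-0.267461, sp=-1, e=sp−y≈-0.732539; I≈2.047779, D=e−e_prev≈0.216291; u=1/2·(-0.732539)+0·2.047779+1/4·0.216291≈-0.312197; next y=4/5·(-0.267461)+1/2·(-0.312197)≈-0.370067
n=7: y≈-0.370067, sp=-1, e=sp−y≈-0.629933; I≈1.417846, D=e−e_prev≈0.102606; u=1/2·(-0.629933)+0·1.417846+1/4·0.102606≈-0.289315; next y=4/5·(-0.370067)+1/2·(-0.289315)≈-0.440711
n=8: y≈-0.440711, sp=-1, e=sp−y≈-0.559289; I≈0.858557, D=e−e_prev≈0.070644; u=1/2·(-0.559289)+0·0.858557+1/4·0.070644≈-0.261983; next y=4/5·(-0.440711)+1/2·(-0.261983)≈-0.483561
n=9: y≈-0.483561, sp=-1, e=sp−y≈-0.516439; I≈0.342117, D=e−e_prev≈0.042850; u=1/2·(-0.516439)+0·0.342117+1/4·0.042850≈-0.247507; next y=4/5·(-0.483561)+1/2·(-0.247507)≈-0.510602
n=10: y≈-0.510602, sp=-1, e=sp−y≈-0.489398; I≈-0.147281, D=e−e_prev≈0.027042; u=1/2·(-0.489398)+0·(-0.147281)+1/4·0.027042≈-0.237939; next y=4/5·(-0.510602)+1/2·(-0.237939)≈-0.527451
n=11: y≈-0.527451, sp=-1, e=sp−y≈-0.472549; I≈-0.619830, D=e−e_prev≈0.016849; u=1/2·(-0.472549)+0·(-0.619830)+1/4·0.016849≈-0.232062; next y=4/5·(-0.527451)+1/2·(-0.232062)≈-0.537992
n=12: y≈-0.537992, sp=-1, e=sp−y≈-0.462008; I≈-1.081838, D=e−e_prev≈0.010541; u=1/2·(-0.462008)+0·(-1.081838)+1/4·0.010541≈-0.228369; next y=4/5·(-0.537992)+1/2·(-0.228369)≈-0.544578
n=13: y≈-0.544578, sp=-1, e=sp−y≈-0.455422; I≈-1.537260, D=e−e_prev≈0.006586; u=1/2·(-0.455422)+0·(-1.537260)+1/4·0.006586≈-0.226065; next y=4/5·(-0.544578)+1/2·(-0.226065)≈-0.548695
n=14: y≈-0.548695, sp=-1, e=sp−y≈-0.451305; I≈-1.988565, D=e−e_prev≈0.004117; u=1/2·(-0.451305)+0·(-1.988565)+1/4·0.004117≈-0.224624; next y=4/5·(-0.548695)+1/2·(-0.224624)≈-0.551267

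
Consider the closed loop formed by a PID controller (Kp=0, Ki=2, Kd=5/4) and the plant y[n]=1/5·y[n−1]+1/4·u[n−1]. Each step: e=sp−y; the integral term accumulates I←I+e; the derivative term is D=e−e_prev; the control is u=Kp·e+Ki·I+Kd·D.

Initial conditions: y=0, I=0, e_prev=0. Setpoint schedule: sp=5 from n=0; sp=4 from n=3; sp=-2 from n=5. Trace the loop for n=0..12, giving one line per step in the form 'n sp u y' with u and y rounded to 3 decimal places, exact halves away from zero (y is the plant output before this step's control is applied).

0 5 16.250 0.000
1 5 6.797 4.063
2 5 18.790 2.512
3 4 9.842 5.200
4 4 17.575 3.500
5 -2 -8.229 5.094
6 -2 7.005 -1.038
7 -2 -10.975 1.544
8 -2 -1.904 -2.435
9 -2 -10.791 -0.963
10 -2 -4.761 -2.890
11 -2 -9.036 -1.768
12 -2 -5.353 -2.613

(exact arithmetic carried between steps; '≈' marks a value shown rounded to 6 d.p. or computed from one; I and e_prev carry over from the previous line; the table rounds u and y to 3 d.p., halves away from zero)
n=0: y=0, sp=5, e=sp−y=5; I=5, D=e−e_prev=5; u=0·5+2·5+5/4·5=16.25; next y=1/5·0+1/4·16.25=4.0625
n=1: y=4.0625, sp=5, e=sp−y=0.9375; I=5.9375, D=e−e_prev=-4.0625; u=0·0.9375+2·5.9375+5/4·(-4.0625)=6.796875; next y=1/5·4.0625+1/4·6.796875≈2.511719
n=2: y≈2.511719, sp=5, e=sp−y≈2.488281; I≈8.425781, D=e−e_prev≈1.550781; u=0·2.488281+2·8.425781+5/4·1.550781≈18.790039; next y=1/5·2.511719+1/4·18.790039≈5.199854
n=3: y≈5.199854, sp=4, e=sp−y≈-1.199854; I≈7.225928, D=e−e_prev≈-3.688135; u=0·(-1.199854)+2·7.225928+5/4·(-3.688135)≈9.841687; next y=1/5·5.199854+1/4·9.841687≈3.500392
n=4: y≈3.500392, sp=4, e=sp−y≈0.499608; I≈7.725535, D=e−e_prev≈1.699461; u=0·0.499608+2·7.725535+5/4·1.699461≈17.575397; next y=1/5·3.500392+1/4·17.575397≈5.093928
n=5: y≈5.093928, sp=-2, e=sp−y≈-7.093928; I≈0.631608, D=e−e_prev≈-7.593535; u=0·(-7.093928)+2·0.631608+5/4·(-7.593535)≈-8.228704; next y=1/5·5.093928+1/4·(-8.228704)≈-1.038390
n=6: y≈-1.038390, sp=-2, e=sp−y≈-0.961610; I≈-0.330002, D=e−e_prev≈6.132318; u=0·(-0.961610)+2·(-0.330002)+5/4·6.132318≈7.005394; next y=1/5·(-1.038390)+1/4·7.005394≈1.543670
n=7: y≈1.543670, sp=-2, e=sp−y≈-3.543670; I≈-3.873672, D=e−e_prev≈-2.582061; u=0·(-3.543670)+2·(-3.873672)+5/4·(-2.582061)≈-10.974921; next y=1/5·1.543670+1/4·(-10.974921)≈-2.434996
n=8: y≈-2.434996, sp=-2, e=sp−y≈0.434996; I≈-3.438676, D=e−e_prev≈3.978666; u=0·0.434996+2·(-3.438676)+5/4·3.978666≈-1.904019; next y=1/5·(-2.434996)+1/4·(-1.904019)≈-0.963004
n=9: y≈-0.963004, sp=-2, e=sp−y≈-1.036996; I≈-4.475672, D=e−e_prev≈-1.471992; u=0·(-1.036996)+2·(-4.475672)+5/4·(-1.471992)≈-10.791334; next y=1/5·(-0.963004)+1/4·(-10.791334)≈-2.890434
n=10: y≈-2.890434, sp=-2, e=sp−y≈0.890434; I≈-3.585238, D=e−e_prev≈1.927430; u=0·0.890434+2·(-3.585238)+5/4·1.927430≈-4.761188; next y=1/5·(-2.890434)+1/4·(-4.761188)≈-1.768384
n=11: y≈-1.768384, sp=-2, e=sp−y≈-0.231616; I≈-3.816854, D=e−e_prev≈-1.122051; u=0·(-0.231616)+2·(-3.816854)+5/4·(-1.122051)≈-9.036271; next y=1/5·(-1.768384)+1/4·(-9.036271)≈-2.612745
n=12: y≈-2.612745, sp=-2, e=sp−y≈0.612745; I≈-3.204109, D=e−e_prev≈0.844361; u=0·0.612745+2·(-3.204109)+5/4·0.844361≈-5.352768; next y=1/5·(-2.612745)+1/4·(-5.352768)≈-1.860741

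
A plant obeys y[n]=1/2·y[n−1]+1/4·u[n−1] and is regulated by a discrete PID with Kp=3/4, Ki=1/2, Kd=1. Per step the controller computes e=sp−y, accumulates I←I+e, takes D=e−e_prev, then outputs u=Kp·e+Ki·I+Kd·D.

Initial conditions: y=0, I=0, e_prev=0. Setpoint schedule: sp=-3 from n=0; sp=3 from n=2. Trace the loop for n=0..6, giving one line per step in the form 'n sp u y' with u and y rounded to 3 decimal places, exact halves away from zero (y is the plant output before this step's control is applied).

0 -3 -6.750 0.000
1 -3 -1.453 -1.688
2 3 8.622 -1.207
3 3 -1.002 1.552
4 3 4.791 0.526
5 3 2.898 1.460
6 3 4.616 1.455

(exact arithmetic carried between steps; '≈' marks a value shown rounded to 6 d.p. or computed from one; I and e_prev carry over from the previous line; the table rounds u and y to 3 d.p., halves away from zero)
n=0: y=0, sp=-3, e=sp−y=-3; I=-3, D=e−e_prev=-3; u=3/4·(-3)+1/2·(-3)+1·(-3)=-6.75; next y=1/2·0+1/4·(-6.75)=-1.6875
n=1: y=-1.6875, sp=-3, e=sp−y=-1.3125; I=-4.3125, D=e−e_prev=1.6875; u=3/4·(-1.3125)+1/2·(-4.3125)+1·1.6875=-1.453125; next y=1/2·(-1.6875)+1/4·(-1.453125)≈-1.207031
n=2: y≈-1.207031, sp=3, e=sp−y≈4.207031; I≈-0.105469, D=e−e_prev≈5.519531; u=3/4·4.207031+1/2·(-0.105469)+1·5.519531≈8.622070; next y=1/2·(-1.207031)+1/4·8.622070≈1.552002
n=3: y≈1.552002, sp=3, e=sp−y≈1.447998; I≈1.342529, D=e−e_prev≈-2.759033; u=3/4·1.447998+1/2·1.342529+1·(-2.759033)≈-1.001770; next y=1/2·1.552002+1/4·(-1.001770)≈0.525558
n=4: y≈0.525558, sp=3, e=sp−y≈2.474442; I≈3.816971, D=e−e_prev≈1.026443; u=3/4·2.474442+1/2·3.816971+1·1.026443≈4.790760; next y=1/2·0.525558+1/4·4.790760≈1.460469
n=5: y≈1.460469, sp=3, e=sp−y≈1.539531; I≈5.356502, D=e−e_prev≈-0.934911; u=3/4·1.539531+1/2·5.356502+1·(-0.934911)≈2.897988; next y=1/2·1.460469+1/4·2.897988≈1.454732
n=6: y≈1.454732, sp=3, e=sp−y≈1.545268; I≈6.901770, D=e−e_prev≈0.005738; u=3/4·1.545268+1/2·6.901770+1·0.005738≈4.615574; next y=1/2·1.454732+1/4·4.615574≈1.881259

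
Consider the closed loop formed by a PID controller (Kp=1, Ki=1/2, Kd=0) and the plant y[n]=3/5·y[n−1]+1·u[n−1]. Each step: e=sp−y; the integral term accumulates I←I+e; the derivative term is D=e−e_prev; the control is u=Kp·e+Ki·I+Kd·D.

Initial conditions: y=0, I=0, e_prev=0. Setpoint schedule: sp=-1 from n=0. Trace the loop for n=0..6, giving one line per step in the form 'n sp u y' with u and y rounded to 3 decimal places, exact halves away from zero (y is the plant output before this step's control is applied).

0 -1 -1.500 0.000
1 -1 0.250 -1.500
2 -1 -0.775 -0.650
3 -1 -0.178 -1.165
4 -1 -0.528 -0.877
5 -1 -0.324 -1.054
6 -1 -0.443 -0.956

(exact arithmetic carried between steps; '≈' marks a value shown rounded to 6 d.p. or computed from one; I and e_prev carry over from the previous line; the table rounds u and y to 3 d.p., halves away from zero)
n=0: y=0, sp=-1, e=sp−y=-1; I=-1, D=e−e_prev=-1; u=1·(-1)+1/2·(-1)+0·(-1)=-1.5; next y=3/5·0+1·(-1.5)=-1.5
n=1: y=-1.5, sp=-1, e=sp−y=0.5; I=-0.5, D=e−e_prev=1.5; u=1·0.5+1/2·(-0.5)+0·1.5=0.25; next y=3/5·(-1.5)+1·0.25=-0.65
n=2: y=-0.65, sp=-1, e=sp−y=-0.35; I=-0.85, D=e−e_prev=-0.85; u=1·(-0.35)+1/2·(-0.85)+0·(-0.85)=-0.775; next y=3/5·(-0.65)+1·(-0.775)=-1.165
n=3: y=-1.165, sp=-1, e=sp−y=0.165; I=-0.685, D=e−e_prev=0.515; u=1·0.165+1/2·(-0.685)+0·0.515=-0.1775; next y=3/5·(-1.165)+1·(-0.1775)=-0.8765
n=4: y=-0.8765, sp=-1, e=sp−y=-0.1235; I=-0.8085, D=e−e_prev=-0.2885; u=1·(-0.1235)+1/2·(-0.8085)+0·(-0.2885)=-0.52775; next y=3/5·(-0.8765)+1·(-0.52775)=-1.05365
n=5: y=-1.05365, sp=-1, e=sp−y=0.05365; I=-0.75485, D=e−e_prev=0.17715; u=1·0.05365+1/2·(-0.75485)+0·0.17715=-0.323775; next y=3/5·(-1.05365)+1·(-0.323775)=-0.955965
n=6: y=-0.955965, sp=-1, e=sp−y=-0.044035; I=-0.798885, D=e−e_prev=-0.097685; u=1·(-0.044035)+1/2·(-0.798885)+0·(-0.097685)≈-0.443478; next y=3/5·(-0.955965)+1·(-0.443478)≈-1.017057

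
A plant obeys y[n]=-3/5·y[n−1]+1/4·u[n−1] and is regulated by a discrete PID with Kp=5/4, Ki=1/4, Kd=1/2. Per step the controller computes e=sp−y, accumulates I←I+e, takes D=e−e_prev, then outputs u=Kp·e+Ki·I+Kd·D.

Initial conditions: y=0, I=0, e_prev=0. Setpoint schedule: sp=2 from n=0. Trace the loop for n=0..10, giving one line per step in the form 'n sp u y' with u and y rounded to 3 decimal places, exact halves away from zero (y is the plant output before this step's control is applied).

0 2 4.000 0.000
1 2 1.500 1.000
2 2 4.700 -0.225
3 2 1.574 1.310
4 2 5.919 -0.393
5 2 1.450 1.715
6 2 7.339 -0.667
7 2 1.012 2.235
8 2 9.049 -1.088
9 2 0.154 2.915
10 2 11.178 -1.710

(exact arithmetic carried between steps; '≈' marks a value shown rounded to 6 d.p. or computed from one; I and e_prev carry over from the previous line; the table rounds u and y to 3 d.p., halves away from zero)
n=0: y=0, sp=2, e=sp−y=2; I=2, D=e−e_prev=2; u=5/4·2+1/4·2+1/2·2=4; next y=-3/5·0+1/4·4=1
n=1: y=1, sp=2, e=sp−y=1; I=3, D=e−e_prev=-1; u=5/4·1+1/4·3+1/2·(-1)=1.5; next y=-3/5·1+1/4·1.5=-0.225
n=2: y=-0.225, sp=2, e=sp−y=2.225; I=5.225, D=e−e_prev=1.225; u=5/4·2.225+1/4·5.225+1/2·1.225=4.7; next y=-3/5·(-0.225)+1/4·4.7=1.31
n=3: y=1.31, sp=2, e=sp−y=0.69; I=5.915, D=e−e_prev=-1.535; u=5/4·0.69+1/4·5.915+1/2·(-1.535)=1.57375; next y=-3/5·1.31+1/4·1.57375≈-0.392563
n=4: y≈-0.392563, sp=2, e=sp−y≈2.392563; I≈8.307563, D=e−e_prev≈1.702563; u=5/4·2.392563+1/4·8.307563+1/2·1.702563≈5.918875; next y=-3/5·(-0.392563)+1/4·5.918875≈1.715256
n=5: y≈1.715256, sp=2, e=sp−y≈0.284744; I≈8.592306, D=e−e_prev≈-2.107819; u=5/4·0.284744+1/4·8.592306+1/2·(-2.107819)≈1.450097; next y=-3/5·1.715256+1/4·1.450097≈-0.666630
n=6: y≈-0.666630, sp=2, e=sp−y≈2.666630; I≈11.258936, D=e−e_prev≈2.381886; u=5/4·2.666630+1/4·11.258936+1/2·2.381886≈7.338964; next y=-3/5·(-0.666630)+1/4·7.338964≈2.234719
n=7: y≈2.234719, sp=2, e=sp−y≈-0.234719; I≈11.024217, D=e−e_prev≈-2.901348; u=5/4·(-0.234719)+1/4·11.024217+1/2·(-2.901348)≈1.011982; next y=-3/5·2.234719+1/4·1.011982≈-1.087836
n=8: y≈-1.087836, sp=2, e=sp−y≈3.087836; I≈14.112053, D=e−e_prev≈3.322554; u=5/4·3.087836+1/4·14.112053+1/2·3.322554≈9.049085; next y=-3/5·(-1.087836)+1/4·9.049085≈2.914973
n=9: y≈2.914973, sp=2, e=sp−y≈-0.914973; I≈13.197080, D=e−e_prev≈-4.002808; u=5/4·(-0.914973)+1/4·13.197080+1/2·(-4.002808)≈0.154150; next y=-3/5·2.914973+1/4·0.154150≈-1.710446
n=10: y≈-1.710446, sp=2, e=sp−y≈3.710446; I≈16.907526, D=e−e_prev≈4.625419; u=5/4·3.710446+1/4·16.907526+1/2·4.625419≈11.177649; next y=-3/5·(-1.710446)+1/4·11.177649≈3.820680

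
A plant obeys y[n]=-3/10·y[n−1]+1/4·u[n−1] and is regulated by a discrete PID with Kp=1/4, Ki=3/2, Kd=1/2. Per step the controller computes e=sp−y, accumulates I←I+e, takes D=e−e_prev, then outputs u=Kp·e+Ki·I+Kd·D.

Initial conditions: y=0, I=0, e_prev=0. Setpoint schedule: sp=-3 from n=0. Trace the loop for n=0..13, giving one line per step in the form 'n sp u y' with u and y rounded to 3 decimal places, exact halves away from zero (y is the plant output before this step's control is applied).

(exact arithmetic carried between steps; '≈' marks a value shown rounded to 6 d.p. or computed from one; I and e_prev carry over from the previous line; the table rounds u and y to 3 d.p., halves away from zero)
n=0: y=0, sp=-3, e=sp−y=-3; I=-3, D=e−e_prev=-3; u=1/4·(-3)+3/2·(-3)+1/2·(-3)=-6.75; next y=-3/10·0+1/4·(-6.75)=-1.6875
n=1: y=-1.6875, sp=-3, e=sp−y=-1.3125; I=-4.3125, D=e−e_prev=1.6875; u=1/4·(-1.3125)+3/2·(-4.3125)+1/2·1.6875=-5.953125; next y=-3/10·(-1.6875)+1/4·(-5.953125)≈-0.982031
n=2: y≈-0.982031, sp=-3, e=sp−y≈-2.017969; I≈-6.330469, D=e−e_prev≈-0.705469; u=1/4·(-2.017969)+3/2·(-6.330469)+1/2·(-0.705469)≈-10.352930; next y=-3/10·(-0.982031)+1/4·(-10.352930)≈-2.293623
n=3: y≈-2.293623, sp=-3, e=sp−y≈-0.706377; I≈-7.036846, D=e−e_prev≈1.311592; u=1/4·(-0.706377)+3/2·(-7.036846)+1/2·1.311592≈-10.076067; next y=-3/10·(-2.293623)+1/4·(-10.076067)≈-1.830930
n=4: y≈-1.830930, sp=-3, e=sp−y≈-1.169070; I≈-8.205916, D=e−e_prev≈-0.462693; u=1/4·(-1.169070)+3/2·(-8.205916)+1/2·(-0.462693)≈-12.832488; next y=-3/10·(-1.830930)+1/4·(-12.832488)≈-2.658843
n=5: y≈-2.658843, sp=-3, e=sp−y≈-0.341157; I≈-8.547073, D=e−e_prev≈0.827913; u=1/4·(-0.341157)+3/2·(-8.547073)+1/2·0.827913≈-12.491942; next y=-3/10·(-2.658843)+1/4·(-12.491942)≈-2.325333
n=6: y≈-2.325333, sp=-3, e=sp−y≈-0.674667; I≈-9.221740, D=e−e_prev≈-0.333511; u=1/4·(-0.674667)+3/2·(-9.221740)+1/2·(-0.333511)≈-14.168033; next y=-3/10·(-2.325333)+1/4·(-14.168033)≈-2.844408
n=7: y≈-2.844408, sp=-3, e=sp−y≈-0.155592; I≈-9.377332, D=e−e_prev≈0.519076; u=1/4·(-0.155592)+3/2·(-9.377332)+1/2·0.519076≈-13.845358; next y=-3/10·(-2.844408)+1/4·(-13.845358)≈-2.608017
n=8: y≈-2.608017, sp=-3, e=sp−y≈-0.391983; I≈-9.769315, D=e−e_prev≈-0.236391; u=1/4·(-0.391983)+3/2·(-9.769315)+1/2·(-0.236391)≈-14.870164; next y=-3/10·(-2.608017)+1/4·(-14.870164)≈-2.935136
n=9: y≈-2.935136, sp=-3, e=sp−y≈-0.064864; I≈-9.834179, D=e−e_prev≈0.327119; u=1/4·(-0.064864)+3/2·(-9.834179)+1/2·0.327119≈-14.603925; next y=-3/10·(-2.935136)+1/4·(-14.603925)≈-2.770441
n=10: y≈-2.770441, sp=-3, e=sp−y≈-0.229559; I≈-10.063739, D=e−e_prev≈-0.164695; u=1/4·(-0.229559)+3/2·(-10.063739)+1/2·(-0.164695)≈-15.235345; next y=-3/10·(-2.770441)+1/4·(-15.235345)≈-2.977704
n=11: y≈-2.977704, sp=-3, e=sp−y≈-0.022296; I≈-10.086034, D=e−e_prev≈0.207264; u=1/4·(-0.022296)+3/2·(-10.086034)+1/2·0.207264≈-15.030994; next y=-3/10·(-2.977704)+1/4·(-15.030994)≈-2.864437
n=12: y≈-2.864437, sp=-3, e=sp−y≈-0.135563; I≈-10.221597, D=e−e_prev≈-0.113267; u=1/4·(-0.135563)+3/2·(-10.221597)+1/2·(-0.113267)≈-15.422920; next y=-3/10·(-2.864437)+1/4·(-15.422920)≈-2.996399
n=13: y≈-2.996399, sp=-3, e=sp−y≈-0.003601; I≈-10.225198, D=e−e_prev≈0.131962; u=1/4·(-0.003601)+3/2·(-10.225198)+1/2·0.131962≈-15.272717; next y=-3/10·(-2.996399)+1/4·(-15.272717)≈-2.919260

0 -3 -6.750 0.000
1 -3 -5.953 -1.688
2 -3 -10.353 -0.982
3 -3 -10.076 -2.294
4 -3 -12.832 -1.831
5 -3 -12.492 -2.659
6 -3 -14.168 -2.325
7 -3 -13.845 -2.844
8 -3 -14.870 -2.608
9 -3 -14.604 -2.935
10 -3 -15.235 -2.770
11 -3 -15.031 -2.978
12 -3 -15.423 -2.864
13 -3 -15.273 -2.996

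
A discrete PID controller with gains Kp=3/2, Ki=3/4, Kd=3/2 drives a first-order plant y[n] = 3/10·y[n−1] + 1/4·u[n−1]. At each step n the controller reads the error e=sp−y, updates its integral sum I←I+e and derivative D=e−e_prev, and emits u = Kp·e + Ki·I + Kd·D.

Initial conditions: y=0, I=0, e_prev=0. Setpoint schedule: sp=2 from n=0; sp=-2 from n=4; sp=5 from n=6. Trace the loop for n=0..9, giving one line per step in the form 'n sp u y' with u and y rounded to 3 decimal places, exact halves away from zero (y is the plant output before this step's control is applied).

0 2 7.500 0.000
1 2 -1.031 1.875
2 2 7.764 0.305
3 2 0.201 2.032
4 -2 -7.085 0.660
5 -2 3.236 -1.573
6 5 18.652 0.337
7 5 -2.087 4.764
8 5 19.193 0.908
9 5 0.866 5.071

(exact arithmetic carried between steps; '≈' marks a value shown rounded to 6 d.p. or computed from one; I and e_prev carry over from the previous line; the table rounds u and y to 3 d.p., halves away from zero)
n=0: y=0, sp=2, e=sp−y=2; I=2, D=e−e_prev=2; u=3/2·2+3/4·2+3/2·2=7.5; next y=3/10·0+1/4·7.5=1.875
n=1: y=1.875, sp=2, e=sp−y=0.125; I=2.125, D=e−e_prev=-1.875; u=3/2·0.125+3/4·2.125+3/2·(-1.875)=-1.03125; next y=3/10·1.875+1/4·(-1.03125)≈0.304688
n=2: y≈0.304688, sp=2, e=sp−y≈1.695313; I≈3.820313, D=e−e_prev≈1.570313; u=3/2·1.695313+3/4·3.820313+3/2·1.570313≈7.763672; next y=3/10·0.304688+1/4·7.763672≈2.032324
n=3: y≈2.032324, sp=2, e=sp−y≈-0.032324; I≈3.787988, D=e−e_prev≈-1.727637; u=3/2·(-0.032324)+3/4·3.787988+3/2·(-1.727637)≈0.201050; next y=3/10·2.032324+1/4·0.201050≈0.659960
n=4: y≈0.659960, sp=-2, e=sp−y≈-2.659960; I≈1.128029, D=e−e_prev≈-2.627635; u=3/2·(-2.659960)+3/4·1.128029+3/2·(-2.627635)≈-7.085371; next y=3/10·0.659960+1/4·(-7.085371)≈-1.573355
n=5: y≈-1.573355, sp=-2, e=sp−y≈-0.426645; I≈0.701383, D=e−e_prev≈2.233315; u=3/2·(-0.426645)+3/4·0.701383+3/2·2.233315≈3.236042; next y=3/10·(-1.573355)+1/4·3.236042≈0.337004
n=6: y≈0.337004, sp=5, e=sp−y≈4.662996; I≈5.364379, D=e−e_prev≈5.089641; u=3/2·4.662996+3/4·5.364379+3/2·5.089641≈18.652240; next y=3/10·0.337004+1/4·18.652240≈4.764161
n=7: y≈4.764161, sp=5, e=sp−y≈0.235839; I≈5.600218, D=e−e_prev≈-4.427157; u=3/2·0.235839+3/4·5.600218+3/2·(-4.427157)≈-2.086814; next y=3/10·4.764161+1/4·(-2.086814)≈0.907545
n=8: y≈0.907545, sp=5, e=sp−y≈4.092455; I≈9.692673, D=e−e_prev≈3.856616; u=3/2·4.092455+3/4·9.692673+3/2·3.856616≈19.193112; next y=3/10·0.907545+1/4·19.193112≈5.070542
n=9: y≈5.070542, sp=5, e=sp−y≈-0.070542; I≈9.622132, D=e−e_prev≈-4.162997; u=3/2·(-0.070542)+3/4·9.622132+3/2·(-4.162997)≈0.866292; next y=3/10·5.070542+1/4·0.866292≈1.737735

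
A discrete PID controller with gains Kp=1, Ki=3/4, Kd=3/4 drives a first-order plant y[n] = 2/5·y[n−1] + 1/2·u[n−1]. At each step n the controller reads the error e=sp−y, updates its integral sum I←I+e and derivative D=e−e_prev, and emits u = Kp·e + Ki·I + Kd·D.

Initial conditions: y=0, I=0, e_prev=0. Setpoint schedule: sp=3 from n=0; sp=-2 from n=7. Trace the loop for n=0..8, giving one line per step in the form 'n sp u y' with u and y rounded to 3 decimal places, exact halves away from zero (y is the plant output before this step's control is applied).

(exact arithmetic carried between steps; '≈' marks a value shown rounded to 6 d.p. or computed from one; I and e_prev carry over from the previous line; the table rounds u and y to 3 d.p., halves away from zero)
n=0: y=0, sp=3, e=sp−y=3; I=3, D=e−e_prev=3; u=1·3+3/4·3+3/4·3=7.5; next y=2/5·0+1/2·7.5=3.75
n=1: y=3.75, sp=3, e=sp−y=-0.75; I=2.25, D=e−e_prev=-3.75; u=1·(-0.75)+3/4·2.25+3/4·(-3.75)=-1.875; next y=2/5·3.75+1/2·(-1.875)=0.5625
n=2: y=0.5625, sp=3, e=sp−y=2.4375; I=4.6875, D=e−e_prev=3.1875; u=1·2.4375+3/4·4.6875+3/4·3.1875=8.34375; next y=2/5·0.5625+1/2·8.34375=4.396875
n=3: y=4.396875, sp=3, e=sp−y=-1.396875; I=3.290625, D=e−e_prev=-3.834375; u=1·(-1.396875)+3/4·3.290625+3/4·(-3.834375)≈-1.804688; next y=2/5·4.396875+1/2·(-1.804688)≈0.856406
n=4: y≈0.856406, sp=3, e=sp−y≈2.143594; I≈5.434219, D=e−e_prev≈3.540469; u=1·2.143594+3/4·5.434219+3/4·3.540469≈8.874609; next y=2/5·0.856406+1/2·8.874609≈4.779867
n=5: y≈4.779867, sp=3, e=sp−y≈-1.779867; I≈3.654352, D=e−e_prev≈-3.923461; u=1·(-1.779867)+3/4·3.654352+3/4·(-3.923461)≈-1.981699; next y=2/5·4.779867+1/2·(-1.981699)≈0.921097
n=6: y≈0.921097, sp=3, e=sp−y≈2.078903; I≈5.733254, D=e−e_prev≈3.858770; u=1·2.078903+3/4·5.733254+3/4·3.858770≈9.272921; next y=2/5·0.921097+1/2·9.272921≈5.004899
n=7: y≈5.004899, sp=-2, e=sp−y≈-7.004899; I≈-1.271645, D=e−e_prev≈-9.083802; u=1·(-7.004899)+3/4·(-1.271645)+3/4·(-9.083802)≈-14.771485; next y=2/5·5.004899+1/2·(-14.771485)≈-5.383783
n=8: y≈-5.383783, sp=-2, e=sp−y≈3.383783; I≈2.112138, D=e−e_prev≈10.388682; u=1·3.383783+3/4·2.112138+3/4·10.388682≈12.759397; next y=2/5·(-5.383783)+1/2·12.759397≈4.226186

0 3 7.500 0.000
1 3 -1.875 3.750
2 3 8.344 0.563
3 3 -1.805 4.397
4 3 8.875 0.856
5 3 -1.982 4.780
6 3 9.273 0.921
7 -2 -14.771 5.005
8 -2 12.759 -5.384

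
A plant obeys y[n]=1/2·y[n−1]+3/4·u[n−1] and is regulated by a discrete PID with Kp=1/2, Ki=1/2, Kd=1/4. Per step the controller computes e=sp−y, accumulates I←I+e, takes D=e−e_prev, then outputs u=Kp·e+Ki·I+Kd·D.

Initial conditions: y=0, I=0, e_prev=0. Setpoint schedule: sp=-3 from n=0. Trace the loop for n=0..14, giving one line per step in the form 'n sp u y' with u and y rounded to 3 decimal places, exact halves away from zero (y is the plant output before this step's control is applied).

(exact arithmetic carried between steps; '≈' marks a value shown rounded to 6 d.p. or computed from one; I and e_prev carry over from the previous line; the table rounds u and y to 3 d.p., halves away from zero)
n=0: y=0, sp=-3, e=sp−y=-3; I=-3, D=e−e_prev=-3; u=1/2·(-3)+1/2·(-3)+1/4·(-3)=-3.75; next y=1/2·0+3/4·(-3.75)=-2.8125
n=1: y=-2.8125, sp=-3, e=sp−y=-0.1875; I=-3.1875, D=e−e_prev=2.8125; u=1/2·(-0.1875)+1/2·(-3.1875)+1/4·2.8125=-0.984375; next y=1/2·(-2.8125)+3/4·(-0.984375)≈-2.144531
n=2: y≈-2.144531, sp=-3, e=sp−y≈-0.855469; I≈-4.042969, D=e−e_prev≈-0.667969; u=1/2·(-0.855469)+1/2·(-4.042969)+1/4·(-0.667969)≈-2.616211; next y=1/2·(-2.144531)+3/4·(-2.616211)≈-3.034424
n=3: y≈-3.034424, sp=-3, e=sp−y≈0.034424; I≈-4.008545, D=e−e_prev≈0.889893; u=1/2·0.034424+1/2·(-4.008545)+1/4·0.889893≈-1.764587; next y=1/2·(-3.034424)+3/4·(-1.764587)≈-2.840652
n=4: y≈-2.840652, sp=-3, e=sp−y≈-0.159348; I≈-4.167892, D=e−e_prev≈-0.193771; u=1/2·(-0.159348)+1/2·(-4.167892)+1/4·(-0.193771)≈-2.212063; next y=1/2·(-2.840652)+3/4·(-2.212063)≈-3.079373
n=5: y≈-3.079373, sp=-3, e=sp−y≈0.079373; I≈-4.088519, D=e−e_prev≈0.238721; u=1/2·0.079373+1/2·(-4.088519)+1/4·0.238721≈-1.944893; next y=1/2·(-3.079373)+3/4·(-1.944893)≈-2.998356
n=6: y≈-2.998356, sp=-3, e=sp−y≈-0.001644; I≈-4.090163, D=e−e_prev≈-0.081017; u=1/2·(-0.001644)+1/2·(-4.090163)+1/4·(-0.081017)≈-2.066158; next y=1/2·(-2.998356)+3/4·(-2.066158)≈-3.048796
n=7: y≈-3.048796, sp=-3, e=sp−y≈0.048796; I≈-4.041367, D=e−e_prev≈0.050440; u=1/2·0.048796+1/2·(-4.041367)+1/4·0.050440≈-1.983675; next y=1/2·(-3.048796)+3/4·(-1.983675)≈-3.012154
n=8: y≈-3.012154, sp=-3, e=sp−y≈0.012154; I≈-4.029212, D=e−e_prev≈-0.036642; u=1/2·0.012154+1/2·(-4.029212)+1/4·(-0.036642)≈-2.017689; next y=1/2·(-3.012154)+3/4·(-2.017689)≈-3.019344
n=9: y≈-3.019344, sp=-3, e=sp−y≈0.019344; I≈-4.009868, D=e−e_prev≈0.007190; u=1/2·0.019344+1/2·(-4.009868)+1/4·0.007190≈-1.993464; next y=1/2·(-3.019344)+3/4·(-1.993464)≈-3.004770
n=10: y≈-3.004770, sp=-3, e=sp−y≈0.004770; I≈-4.005097, D=e−e_prev≈-0.014574; u=1/2·0.004770+1/2·(-4.005097)+1/4·(-0.014574)≈-2.003807; next y=1/2·(-3.004770)+3/4·(-2.003807)≈-3.005240
n=11: y≈-3.005240, sp=-3, e=sp−y≈0.005240; I≈-3.999857, D=e−e_prev≈0.000470; u=1/2·0.005240+1/2·(-3.999857)+1/4·0.000470≈-1.997191; next y=1/2·(-3.005240)+3/4·(-1.997191)≈-3.000513
n=12: y≈-3.000513, sp=-3, e=sp−y≈0.000513; I≈-3.999344, D=e−e_prev≈-0.004727; u=1/2·0.000513+1/2·(-3.999344)+1/4·(-0.004727)≈-2.000597; next y=1/2·(-3.000513)+3/4·(-2.000597)≈-3.000704
n=13: y≈-3.000704, sp=-3, e=sp−y≈0.000704; I≈-3.998639, D=e−e_prev≈0.000191; u=1/2·0.000704+1/2·(-3.998639)+1/4·0.000191≈-1.998920; next y=1/2·(-3.000704)+3/4·(-1.998920)≈-2.999542
n=14: y≈-2.999542, sp=-3, e=sp−y≈-0.000458; I≈-3.999097, D=e−e_prev≈-0.001162; u=1/2·(-0.000458)+1/2·(-3.999097)+1/4·(-0.001162)≈-2.000068; next y=1/2·(-2.999542)+3/4·(-2.000068)≈-2.999822

0 -3 -3.750 0.000
1 -3 -0.984 -2.813
2 -3 -2.616 -2.145
3 -3 -1.765 -3.034
4 -3 -2.212 -2.841
5 -3 -1.945 -3.079
6 -3 -2.066 -2.998
7 -3 -1.984 -3.049
8 -3 -2.018 -3.012
9 -3 -1.993 -3.019
10 -3 -2.004 -3.005
11 -3 -1.997 -3.005
12 -3 -2.001 -3.001
13 -3 -1.999 -3.001
14 -3 -2.000 -3.000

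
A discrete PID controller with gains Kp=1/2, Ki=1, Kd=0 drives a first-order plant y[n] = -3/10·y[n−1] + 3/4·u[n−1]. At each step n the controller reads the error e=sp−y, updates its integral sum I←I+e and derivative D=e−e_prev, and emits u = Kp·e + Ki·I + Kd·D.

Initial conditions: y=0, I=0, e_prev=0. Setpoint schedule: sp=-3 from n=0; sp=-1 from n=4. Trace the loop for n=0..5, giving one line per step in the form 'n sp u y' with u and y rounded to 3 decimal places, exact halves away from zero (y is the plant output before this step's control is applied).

0 -3 -4.500 0.000
1 -3 -2.438 -3.375
2 -3 -5.902 -0.816
3 -3 -3.037 -4.181
4 -1 -3.593 -1.023
5 -1 -1.523 -2.388

(exact arithmetic carried between steps; '≈' marks a value shown rounded to 6 d.p. or computed from one; I and e_prev carry over from the previous line; the table rounds u and y to 3 d.p., halves away from zero)
n=0: y=0, sp=-3, e=sp−y=-3; I=-3, D=e−e_prev=-3; u=1/2·(-3)+1·(-3)+0·(-3)=-4.5; next y=-3/10·0+3/4·(-4.5)=-3.375
n=1: y=-3.375, sp=-3, e=sp−y=0.375; I=-2.625, D=e−e_prev=3.375; u=1/2·0.375+1·(-2.625)+0·3.375=-2.4375; next y=-3/10·(-3.375)+3/4·(-2.4375)=-0.815625
n=2: y=-0.815625, sp=-3, e=sp−y=-2.184375; I=-4.809375, D=e−e_prev=-2.559375; u=1/2·(-2.184375)+1·(-4.809375)+0·(-2.559375)≈-5.901563; next y=-3/10·(-0.815625)+3/4·(-5.901563)≈-4.181484
n=3: y≈-4.181484, sp=-3, e=sp−y≈1.181484; I≈-3.627891, D=e−e_prev≈3.365859; u=1/2·1.181484+1·(-3.627891)+0·3.365859≈-3.037148; next y=-3/10·(-4.181484)+3/4·(-3.037148)≈-1.023416
n=4: y≈-1.023416, sp=-1, e=sp−y≈0.023416; I≈-3.604475, D=e−e_prev≈-1.158068; u=1/2·0.023416+1·(-3.604475)+0·(-1.158068)≈-3.592767; next y=-3/10·(-1.023416)+3/4·(-3.592767)≈-2.387550
n=5: y≈-2.387550, sp=-1, e=sp−y≈1.387550; I≈-2.216924, D=e−e_prev≈1.364134; u=1/2·1.387550+1·(-2.216924)+0·1.364134≈-1.523149; next y=-3/10·(-2.387550)+3/4·(-1.523149)≈-0.426097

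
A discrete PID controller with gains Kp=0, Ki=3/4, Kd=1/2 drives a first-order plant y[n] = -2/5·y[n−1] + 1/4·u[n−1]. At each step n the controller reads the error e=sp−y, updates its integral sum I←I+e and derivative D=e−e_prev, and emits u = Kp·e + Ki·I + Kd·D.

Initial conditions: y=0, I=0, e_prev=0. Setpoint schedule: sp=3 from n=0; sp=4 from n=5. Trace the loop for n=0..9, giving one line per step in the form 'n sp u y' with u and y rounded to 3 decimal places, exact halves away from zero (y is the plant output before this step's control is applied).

(exact arithmetic carried between steps; '≈' marks a value shown rounded to 6 d.p. or computed from one; I and e_prev carry over from the previous line; the table rounds u and y to 3 d.p., halves away from zero)
n=0: y=0, sp=3, e=sp−y=3; I=3, D=e−e_prev=3; u=0·3+3/4·3+1/2·3=3.75; next y=-2/5·0+1/4·3.75=0.9375
n=1: y=0.9375, sp=3, e=sp−y=2.0625; I=5.0625, D=e−e_prev=-0.9375; u=0·2.0625+3/4·5.0625+1/2·(-0.9375)=3.328125; next y=-2/5·0.9375+1/4·3.328125≈0.457031
n=2: y≈0.457031, sp=3, e=sp−y≈2.542969; I≈7.605469, D=e−e_prev≈0.480469; u=0·2.542969+3/4·7.605469+1/2·0.480469≈5.944336; next y=-2/5·0.457031+1/4·5.944336≈1.303271
n=3: y≈1.303271, sp=3, e=sp−y≈1.696729; I≈9.302197, D=e−e_prev≈-0.846240; u=0·1.696729+3/4·9.302197+1/2·(-0.846240)≈6.553528; next y=-2/5·1.303271+1/4·6.553528≈1.117073
n=4: y≈1.117073, sp=3, e=sp−y≈1.882927; I≈11.185124, D=e−e_prev≈0.186198; u=0·1.882927+3/4·11.185124+1/2·0.186198≈8.481942; next y=-2/5·1.117073+1/4·8.481942≈1.673656
n=5: y≈1.673656, sp=4, e=sp−y≈2.326344; I≈13.511468, D=e−e_prev≈0.443417; u=0·2.326344+3/4·13.511468+1/2·0.443417≈10.355309; next y=-2/5·1.673656+1/4·10.355309≈1.919365
n=6: y≈1.919365, sp=4, e=sp−y≈2.080635; I≈15.592103, D=e−e_prev≈-0.245709; u=0·2.080635+3/4·15.592103+1/2·(-0.245709)≈11.571223; next y=-2/5·1.919365+1/4·11.571223≈2.125060
n=7: y≈2.125060, sp=4, e=sp−y≈1.874940; I≈17.467043, D=e−e_prev≈-0.205695; u=0·1.874940+3/4·17.467043+1/2·(-0.205695)≈12.997435; next y=-2/5·2.125060+1/4·12.997435≈2.399335
n=8: y≈2.399335, sp=4, e=sp−y≈1.600665; I≈19.067708, D=e−e_prev≈-0.274275; u=0·1.600665+3/4·19.067708+1/2·(-0.274275)≈14.163644; next y=-2/5·2.399335+1/4·14.163644≈2.581177
n=9: y≈2.581177, sp=4, e=sp−y≈1.418823; I≈20.486531, D=e−e_prev≈-0.181842; u=0·1.418823+3/4·20.486531+1/2·(-0.181842)≈15.273977; next y=-2/5·2.581177+1/4·15.273977≈2.786024

0 3 3.750 0.000
1 3 3.328 0.938
2 3 5.944 0.457
3 3 6.554 1.303
4 3 8.482 1.117
5 4 10.355 1.674
6 4 11.571 1.919
7 4 12.997 2.125
8 4 14.164 2.399
9 4 15.274 2.581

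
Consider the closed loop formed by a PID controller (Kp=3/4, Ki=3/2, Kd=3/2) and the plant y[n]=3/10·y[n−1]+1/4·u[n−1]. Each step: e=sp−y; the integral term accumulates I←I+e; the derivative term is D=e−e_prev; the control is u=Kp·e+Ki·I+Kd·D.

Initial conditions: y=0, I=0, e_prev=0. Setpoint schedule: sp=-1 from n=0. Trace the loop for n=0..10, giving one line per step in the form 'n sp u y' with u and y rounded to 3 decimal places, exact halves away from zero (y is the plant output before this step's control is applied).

0 -1 -3.750 0.000
1 -1 -0.234 -0.938
2 -1 -3.976 -0.340
3 -1 -1.234 -1.096
4 -1 -3.944 -0.637
5 -1 -1.776 -1.177
6 -1 -3.745 -0.797
7 -1 -2.061 -1.175
8 -1 -3.519 -0.868
9 -1 -2.235 -1.140
10 -1 -3.330 -0.901

(exact arithmetic carried between steps; '≈' marks a value shown rounded to 6 d.p. or computed from one; I and e_prev carry over from the previous line; the table rounds u and y to 3 d.p., halves away from zero)
n=0: y=0, sp=-1, e=sp−y=-1; I=-1, D=e−e_prev=-1; u=3/4·(-1)+3/2·(-1)+3/2·(-1)=-3.75; next y=3/10·0+1/4·(-3.75)=-0.9375
n=1: y=-0.9375, sp=-1, e=sp−y=-0.0625; I=-1.0625, D=e−e_prev=0.9375; u=3/4·(-0.0625)+3/2·(-1.0625)+3/2·0.9375=-0.234375; next y=3/10·(-0.9375)+1/4·(-0.234375)≈-0.339844
n=2: y≈-0.339844, sp=-1, e=sp−y≈-0.660156; I≈-1.722656, D=e−e_prev≈-0.597656; u=3/4·(-0.660156)+3/2·(-1.722656)+3/2·(-0.597656)≈-3.975586; next y=3/10·(-0.339844)+1/4·(-3.975586)≈-1.095850
n=3: y≈-1.095850, sp=-1, e=sp−y≈0.095850; I≈-1.626807, D=e−e_prev≈0.756006; u=3/4·0.095850+3/2·(-1.626807)+3/2·0.756006≈-1.234314; next y=3/10·(-1.095850)+1/4·(-1.234314)≈-0.637333
n=4: y≈-0.637333, sp=-1, e=sp−y≈-0.362667; I≈-1.989473, D=e−e_prev≈-0.458516; u=3/4·(-0.362667)+3/2·(-1.989473)+3/2·(-0.458516)≈-3.943984; next y=3/10·(-0.637333)+1/4·(-3.943984)≈-1.177196
n=5: y≈-1.177196, sp=-1, e=sp−y≈0.177196; I≈-1.812277, D=e−e_prev≈0.539863; u=3/4·0.177196+3/2·(-1.812277)+3/2·0.539863≈-1.775725; next y=3/10·(-1.177196)+1/4·(-1.775725)≈-0.797090
n=6: y≈-0.797090, sp=-1, e=sp−y≈-0.202910; I≈-2.015187, D=e−e_prev≈-0.380106; u=3/4·(-0.202910)+3/2·(-2.015187)+3/2·(-0.380106)≈-3.745122; next y=3/10·(-0.797090)+1/4·(-3.745122)≈-1.175408
n=7: y≈-1.175408, sp=-1, e=sp−y≈0.175408; I≈-1.839780, D=e−e_prev≈0.378318; u=3/4·0.175408+3/2·(-1.839780)+3/2·0.378318≈-2.060637; next y=3/10·(-1.175408)+1/4·(-2.060637)≈-0.867782
n=8: y≈-0.867782, sp=-1, e=sp−y≈-0.132218; I≈-1.971998, D=e−e_prev≈-0.307626; u=3/4·(-0.132218)+3/2·(-1.971998)+3/2·(-0.307626)≈-3.518600; next y=3/10·(-0.867782)+1/4·(-3.518600)≈-1.139984
n=9: y≈-1.139984, sp=-1, e=sp−y≈0.139984; I≈-1.832014, D=e−e_prev≈0.272203; u=3/4·0.139984+3/2·(-1.832014)+3/2·0.272203≈-2.234728; next y=3/10·(-1.139984)+1/4·(-2.234728)≈-0.900677
n=10: y≈-0.900677, sp=-1, e=sp−y≈-0.099323; I≈-1.931336, D=e−e_prev≈-0.239307; u=3/4·(-0.099323)+3/2·(-1.931336)+3/2·(-0.239307)≈-3.330457; next y=3/10·(-0.900677)+1/4·(-3.330457)≈-1.102817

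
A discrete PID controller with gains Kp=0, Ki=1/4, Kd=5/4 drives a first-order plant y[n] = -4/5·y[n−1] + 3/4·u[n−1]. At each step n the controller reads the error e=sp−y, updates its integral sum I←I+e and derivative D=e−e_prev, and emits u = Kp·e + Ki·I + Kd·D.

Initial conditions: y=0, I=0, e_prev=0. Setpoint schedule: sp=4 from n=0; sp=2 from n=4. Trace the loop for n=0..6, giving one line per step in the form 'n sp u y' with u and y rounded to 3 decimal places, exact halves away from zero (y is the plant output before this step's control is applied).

(exact arithmetic carried between steps; '≈' marks a value shown rounded to 6 d.p. or computed from one; I and e_prev carry over from the previous line; the table rounds u and y to 3 d.p., halves away from zero)
n=0: y=0, sp=4, e=sp−y=4; I=4, D=e−e_prev=4; u=0·4+1/4·4+5/4·4=6; next y=-4/5·0+3/4·6=4.5
n=1: y=4.5, sp=4, e=sp−y=-0.5; I=3.5, D=e−e_prev=-4.5; u=0·(-0.5)+1/4·3.5+5/4·(-4.5)=-4.75; next y=-4/5·4.5+3/4·(-4.75)=-7.1625
n=2: y=-7.1625, sp=4, e=sp−y=11.1625; I=14.6625, D=e−e_prev=11.6625; u=0·11.1625+1/4·14.6625+5/4·11.6625=18.24375; next y=-4/5·(-7.1625)+3/4·18.24375≈19.412813
n=3: y≈19.412813, sp=4, e=sp−y≈-15.412813; I≈-0.750313, D=e−e_prev≈-26.575313; u=0·(-15.412813)+1/4·(-0.750313)+5/4·(-26.575313)≈-33.406719; next y=-4/5·19.412813+3/4·(-33.406719)≈-40.585289
n=4: y≈-40.585289, sp=2, e=sp−y≈42.585289; I≈41.834977, D=e−e_prev≈57.998102; u=0·42.585289+1/4·41.834977+5/4·57.998102≈82.956371; next y=-4/5·(-40.585289)+3/4·82.956371≈94.685510
n=5: y≈94.685510, sp=2, e=sp−y≈-92.685510; I≈-50.850533, D=e−e_prev≈-135.270799; u=0·(-92.685510)+1/4·(-50.850533)+5/4·(-135.270799)≈-181.801132; next y=-4/5·94.685510+3/4·(-181.801132)≈-212.099256
n=6: y≈-212.099256, sp=2, e=sp−y≈214.099256; I≈163.248723, D=e−e_prev≈306.784766; u=0·214.099256+1/4·163.248723+5/4·306.784766≈424.293138; next y=-4/5·(-212.099256)+3/4·424.293138≈487.899259

0 4 6.000 0.000
1 4 -4.750 4.500
2 4 18.244 -7.163
3 4 -33.407 19.413
4 2 82.956 -40.585
5 2 -181.801 94.686
6 2 424.293 -212.099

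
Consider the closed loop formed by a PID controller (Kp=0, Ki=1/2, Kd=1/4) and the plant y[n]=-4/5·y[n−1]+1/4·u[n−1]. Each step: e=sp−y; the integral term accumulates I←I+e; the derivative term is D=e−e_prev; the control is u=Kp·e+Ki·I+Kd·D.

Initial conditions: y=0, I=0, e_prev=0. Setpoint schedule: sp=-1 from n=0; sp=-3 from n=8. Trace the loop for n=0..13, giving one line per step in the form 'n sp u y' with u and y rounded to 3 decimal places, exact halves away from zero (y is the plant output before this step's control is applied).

(exact arithmetic carried between steps; '≈' marks a value shown rounded to 6 d.p. or computed from one; I and e_prev carry over from the previous line; the table rounds u and y to 3 d.p., halves away from zero)
n=0: y=0, sp=-1, e=sp−y=-1; I=-1, D=e−e_prev=-1; u=0·(-1)+1/2·(-1)+1/4·(-1)=-0.75; next y=-4/5·0+1/4·(-0.75)=-0.1875
n=1: y=-0.1875, sp=-1, e=sp−y=-0.8125; I=-1.8125, D=e−e_prev=0.1875; u=0·(-0.8125)+1/2·(-1.8125)+1/4·0.1875=-0.859375; next y=-4/5·(-0.1875)+1/4·(-0.859375)≈-0.064844
n=2: y≈-0.064844, sp=-1, e=sp−y≈-0.935156; I≈-2.747656, D=e−e_prev≈-0.122656; u=0·(-0.935156)+1/2·(-2.747656)+1/4·(-0.122656)≈-1.404492; next y=-4/5·(-0.064844)+1/4·(-1.404492)≈-0.299248
n=3: y≈-0.299248, sp=-1, e=sp−y≈-0.700752; I≈-3.448408, D=e−e_prev≈0.234404; u=0·(-0.700752)+1/2·(-3.448408)+1/4·0.234404≈-1.665603; next y=-4/5·(-0.299248)+1/4·(-1.665603)≈-0.177002
n=4: y≈-0.177002, sp=-1, e=sp−y≈-0.822998; I≈-4.271406, D=e−e_prev≈-0.122246; u=0·(-0.822998)+1/2·(-4.271406)+1/4·(-0.122246)≈-2.166264; next y=-4/5·(-0.177002)+1/4·(-2.166264)≈-0.399964
n=5: y≈-0.399964, sp=-1, e=sp−y≈-0.600036; I≈-4.871442, D=e−e_prev≈0.222962; u=0·(-0.600036)+1/2·(-4.871442)+1/4·0.222962≈-2.379980; next y=-4/5·(-0.399964)+1/4·(-2.379980)≈-0.275024
n=6: y≈-0.275024, sp=-1, e=sp−y≈-0.724976; I≈-5.596418, D=e−e_prev≈-0.124941; u=0·(-0.724976)+1/2·(-5.596418)+1/4·(-0.124941)≈-2.829444; next y=-4/5·(-0.275024)+1/4·(-2.829444)≈-0.487342
n=7: y≈-0.487342, sp=-1, e=sp−y≈-0.512658; I≈-6.109076, D=e−e_prev≈0.212318; u=0·(-0.512658)+1/2·(-6.109076)+1/4·0.212318≈-3.001458; next y=-4/5·(-0.487342)+1/4·(-3.001458)≈-0.360491
n=8: y≈-0.360491, sp=-3, e=sp−y≈-2.639509; I≈-8.748585, D=e−e_prev≈-2.126851; u=0·(-2.639509)+1/2·(-8.748585)+1/4·(-2.126851)≈-4.906005; next y=-4/5·(-0.360491)+1/4·(-4.906005)≈-0.938109
n=9: y≈-0.938109, sp=-3, e=sp−y≈-2.061891; I≈-10.810476, D=e−e_prev≈0.577618; u=0·(-2.061891)+1/2·(-10.810476)+1/4·0.577618≈-5.260834; next y=-4/5·(-0.938109)+1/4·(-5.260834)≈-0.564722
n=10: y≈-0.564722, sp=-3, e=sp−y≈-2.435278; I≈-13.245755, D=e−e_prev≈-0.373387; u=0·(-2.435278)+1/2·(-13.245755)+1/4·(-0.373387)≈-6.716224; next y=-4/5·(-0.564722)+1/4·(-6.716224)≈-1.227279
n=11: y≈-1.227279, sp=-3, e=sp−y≈-1.772721; I≈-15.018476, D=e−e_prev≈0.662557; u=0·(-1.772721)+1/2·(-15.018476)+1/4·0.662557≈-7.343599; next y=-4/5·(-1.227279)+1/4·(-7.343599)≈-0.854077
n=12: y≈-0.854077, sp=-3, e=sp−y≈-2.145923; I≈-17.164399, D=e−e_prev≈-0.373202; u=0·(-2.145923)+1/2·(-17.164399)+1/4·(-0.373202)≈-8.675500; next y=-4/5·(-0.854077)+1/4·(-8.675500)≈-1.485614
n=13: y≈-1.485614, sp=-3, e=sp−y≈-1.514386; I≈-18.678786, D=e−e_prev≈0.631537; u=0·(-1.514386)+1/2·(-18.678786)+1/4·0.631537≈-9.181509; next y=-4/5·(-1.485614)+1/4·(-9.181509)≈-1.106886

0 -1 -0.750 0.000
1 -1 -0.859 -0.188
2 -1 -1.404 -0.065
3 -1 -1.666 -0.299
4 -1 -2.166 -0.177
5 -1 -2.380 -0.400
6 -1 -2.829 -0.275
7 -1 -3.001 -0.487
8 -3 -4.906 -0.360
9 -3 -5.261 -0.938
10 -3 -6.716 -0.565
11 -3 -7.344 -1.227
12 -3 -8.676 -0.854
13 -3 -9.182 -1.486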